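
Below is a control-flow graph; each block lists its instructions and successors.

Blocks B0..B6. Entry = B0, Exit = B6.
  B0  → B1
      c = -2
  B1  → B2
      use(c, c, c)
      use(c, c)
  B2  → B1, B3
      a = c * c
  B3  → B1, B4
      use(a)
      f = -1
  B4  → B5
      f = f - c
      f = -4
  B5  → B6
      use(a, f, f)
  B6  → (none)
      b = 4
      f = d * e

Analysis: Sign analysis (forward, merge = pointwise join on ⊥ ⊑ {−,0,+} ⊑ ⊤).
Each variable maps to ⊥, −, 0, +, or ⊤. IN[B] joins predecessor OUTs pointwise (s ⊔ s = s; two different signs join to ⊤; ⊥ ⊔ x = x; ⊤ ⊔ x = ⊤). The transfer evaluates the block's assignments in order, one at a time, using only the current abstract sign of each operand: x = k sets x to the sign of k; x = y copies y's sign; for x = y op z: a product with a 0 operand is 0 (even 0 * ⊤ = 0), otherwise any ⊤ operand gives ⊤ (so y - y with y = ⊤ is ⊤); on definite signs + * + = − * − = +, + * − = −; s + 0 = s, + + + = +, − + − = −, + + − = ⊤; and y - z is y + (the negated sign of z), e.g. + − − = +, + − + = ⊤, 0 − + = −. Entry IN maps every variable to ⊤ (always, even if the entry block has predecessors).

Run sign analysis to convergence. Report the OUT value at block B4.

Answer: {a: +, b: ⊤, c: -, d: ⊤, e: ⊤, f: -}

Trace:
Fixpoint table:
  B0: | IN=(all ⊤) | OUT={c:-; rest ⊤}
  B1: | IN={c:-; rest ⊤} | OUT={c:-; rest ⊤}
  B2: | IN={c:-; rest ⊤} | OUT={a:+, c:-; rest ⊤}
  B3: | IN={a:+, c:-; rest ⊤} | OUT={a:+, c:-, f:-; rest ⊤}
  B4: | IN={a:+, c:-, f:-; rest ⊤} | OUT={a:+, c:-, f:-; rest ⊤}
  B5: | IN={a:+, c:-, f:-; rest ⊤} | OUT={a:+, c:-, f:-; rest ⊤}
  B6: | IN={a:+, c:-, f:-; rest ⊤} | OUT={a:+, b:+, c:-; rest ⊤}

Merge at B4: IN[B4] = OUT[B3] = {a: +, b: ⊤, c: -, d: ⊤, e: ⊤, f: -}
Applying B4's transfer function to that IN value gives OUT[B4] (row B4 above).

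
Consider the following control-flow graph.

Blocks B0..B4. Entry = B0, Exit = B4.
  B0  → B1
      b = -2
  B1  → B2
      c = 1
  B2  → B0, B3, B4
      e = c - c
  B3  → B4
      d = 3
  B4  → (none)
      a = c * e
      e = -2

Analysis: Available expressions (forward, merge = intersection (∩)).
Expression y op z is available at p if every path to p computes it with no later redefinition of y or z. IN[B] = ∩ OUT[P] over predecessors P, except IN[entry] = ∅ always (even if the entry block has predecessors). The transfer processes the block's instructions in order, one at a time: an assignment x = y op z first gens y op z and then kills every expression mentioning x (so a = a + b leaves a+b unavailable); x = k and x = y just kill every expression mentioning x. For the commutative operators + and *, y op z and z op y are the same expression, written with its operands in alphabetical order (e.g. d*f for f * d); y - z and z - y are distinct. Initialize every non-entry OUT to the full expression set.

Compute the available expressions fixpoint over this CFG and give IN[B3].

Fixpoint table:
  B0:  IN={}  OUT={}
  B1:  IN={}  OUT={}
  B2:  IN={}  OUT={c-c}
  B3:  IN={c-c}  OUT={c-c}
  B4:  IN={c-c}  OUT={c-c}

Merge at B3: IN[B3] = OUT[B2] = {c-c}

Answer: {c-c}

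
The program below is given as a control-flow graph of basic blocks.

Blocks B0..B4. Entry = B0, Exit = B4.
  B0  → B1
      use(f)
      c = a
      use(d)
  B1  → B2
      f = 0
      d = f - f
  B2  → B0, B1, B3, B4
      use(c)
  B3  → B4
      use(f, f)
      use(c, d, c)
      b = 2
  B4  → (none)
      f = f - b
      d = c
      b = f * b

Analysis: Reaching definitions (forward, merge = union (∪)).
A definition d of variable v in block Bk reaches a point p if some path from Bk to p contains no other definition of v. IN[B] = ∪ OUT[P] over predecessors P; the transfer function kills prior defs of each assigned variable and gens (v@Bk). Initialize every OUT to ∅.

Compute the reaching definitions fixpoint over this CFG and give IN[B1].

Answer: {c@B0, d@B1, f@B1}

Derivation:
Fixpoint table:
  B0:   IN={c@B0, d@B1, f@B1}   OUT={c@B0, d@B1, f@B1}
  B1:   IN={c@B0, d@B1, f@B1}   OUT={c@B0, d@B1, f@B1}
  B2:   IN={c@B0, d@B1, f@B1}   OUT={c@B0, d@B1, f@B1}
  B3:   IN={c@B0, d@B1, f@B1}   OUT={b@B3, c@B0, d@B1, f@B1}
  B4:   IN={b@B3, c@B0, d@B1, f@B1}   OUT={b@B4, c@B0, d@B4, f@B4}

Merge at B1: IN[B1] = OUT[B0] ⊔ OUT[B2] = {c@B0, d@B1, f@B1}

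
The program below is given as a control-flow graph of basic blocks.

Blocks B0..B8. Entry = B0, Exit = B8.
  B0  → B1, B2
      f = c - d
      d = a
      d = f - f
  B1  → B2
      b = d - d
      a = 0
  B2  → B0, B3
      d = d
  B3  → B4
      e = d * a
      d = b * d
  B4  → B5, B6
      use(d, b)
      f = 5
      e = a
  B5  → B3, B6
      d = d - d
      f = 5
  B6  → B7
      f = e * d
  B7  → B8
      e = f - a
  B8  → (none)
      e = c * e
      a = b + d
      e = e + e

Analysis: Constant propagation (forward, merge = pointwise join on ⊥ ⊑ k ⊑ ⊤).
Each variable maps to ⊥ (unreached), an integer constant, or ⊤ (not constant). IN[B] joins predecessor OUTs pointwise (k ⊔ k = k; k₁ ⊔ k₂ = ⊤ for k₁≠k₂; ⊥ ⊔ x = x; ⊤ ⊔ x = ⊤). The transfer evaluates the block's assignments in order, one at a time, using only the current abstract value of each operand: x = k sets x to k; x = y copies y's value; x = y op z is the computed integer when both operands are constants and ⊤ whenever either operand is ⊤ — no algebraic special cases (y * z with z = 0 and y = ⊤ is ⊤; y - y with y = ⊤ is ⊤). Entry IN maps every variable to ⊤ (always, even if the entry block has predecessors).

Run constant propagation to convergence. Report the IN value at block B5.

Fixpoint table:
  B0:   IN=(all ⊤)   OUT=(all ⊤)
  B1:   IN=(all ⊤)   OUT={a:0; rest ⊤}
  B2:   IN=(all ⊤)   OUT=(all ⊤)
  B3:   IN=(all ⊤)   OUT=(all ⊤)
  B4:   IN=(all ⊤)   OUT={f:5; rest ⊤}
  B5:   IN={f:5; rest ⊤}   OUT={f:5; rest ⊤}
  B6:   IN={f:5; rest ⊤}   OUT=(all ⊤)
  B7:   IN=(all ⊤)   OUT=(all ⊤)
  B8:   IN=(all ⊤)   OUT=(all ⊤)

Merge at B5: IN[B5] = OUT[B4] = {a: ⊤, b: ⊤, c: ⊤, d: ⊤, e: ⊤, f: 5}

Answer: {a: ⊤, b: ⊤, c: ⊤, d: ⊤, e: ⊤, f: 5}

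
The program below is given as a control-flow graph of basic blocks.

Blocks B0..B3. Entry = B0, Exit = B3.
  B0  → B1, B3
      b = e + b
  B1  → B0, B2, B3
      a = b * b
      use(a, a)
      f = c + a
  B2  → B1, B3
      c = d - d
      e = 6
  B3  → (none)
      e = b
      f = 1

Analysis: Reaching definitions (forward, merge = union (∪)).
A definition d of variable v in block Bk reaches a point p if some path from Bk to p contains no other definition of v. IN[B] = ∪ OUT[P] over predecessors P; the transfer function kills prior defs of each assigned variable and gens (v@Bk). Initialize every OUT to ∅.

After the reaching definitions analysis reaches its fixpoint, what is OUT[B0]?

Fixpoint table:
  B0: | IN={a@B1, b@B0, c@B2, e@B2, f@B1} | OUT={a@B1, b@B0, c@B2, e@B2, f@B1}
  B1: | IN={a@B1, b@B0, c@B2, e@B2, f@B1} | OUT={a@B1, b@B0, c@B2, e@B2, f@B1}
  B2: | IN={a@B1, b@B0, c@B2, e@B2, f@B1} | OUT={a@B1, b@B0, c@B2, e@B2, f@B1}
  B3: | IN={a@B1, b@B0, c@B2, e@B2, f@B1} | OUT={a@B1, b@B0, c@B2, e@B3, f@B3}

Merge at B0 (entry node, so the boundary value {} is joined with the incoming edge(s)): IN[B0] = {} ⊔ OUT[B1] = {a@B1, b@B0, c@B2, e@B2, f@B1}
Applying B0's transfer function to that IN value gives OUT[B0] (row B0 above).

Answer: {a@B1, b@B0, c@B2, e@B2, f@B1}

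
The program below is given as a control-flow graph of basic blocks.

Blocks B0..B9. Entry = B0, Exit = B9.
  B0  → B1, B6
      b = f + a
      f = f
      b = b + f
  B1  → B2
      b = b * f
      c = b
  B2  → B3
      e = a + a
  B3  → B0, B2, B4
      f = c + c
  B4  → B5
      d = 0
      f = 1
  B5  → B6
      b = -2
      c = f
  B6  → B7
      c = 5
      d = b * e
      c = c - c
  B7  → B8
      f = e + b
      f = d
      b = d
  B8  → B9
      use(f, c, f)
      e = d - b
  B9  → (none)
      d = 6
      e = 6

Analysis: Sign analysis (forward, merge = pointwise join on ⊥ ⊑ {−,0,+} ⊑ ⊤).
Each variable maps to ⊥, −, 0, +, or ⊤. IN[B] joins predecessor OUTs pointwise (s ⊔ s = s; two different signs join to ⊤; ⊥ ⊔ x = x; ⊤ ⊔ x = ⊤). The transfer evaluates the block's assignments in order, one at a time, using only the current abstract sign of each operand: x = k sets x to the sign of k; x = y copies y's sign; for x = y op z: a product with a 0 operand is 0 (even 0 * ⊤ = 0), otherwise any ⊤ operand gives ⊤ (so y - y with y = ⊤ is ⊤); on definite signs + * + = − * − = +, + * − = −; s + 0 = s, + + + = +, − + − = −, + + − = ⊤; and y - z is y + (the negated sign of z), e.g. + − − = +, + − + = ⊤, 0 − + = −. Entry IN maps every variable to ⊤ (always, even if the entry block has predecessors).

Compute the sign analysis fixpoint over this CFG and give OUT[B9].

Answer: {a: ⊤, b: ⊤, c: ⊤, d: +, e: +, f: ⊤}

Trace:
Converged values:
  B0:   IN=(all ⊤)   OUT=(all ⊤)
  B1:   IN=(all ⊤)   OUT=(all ⊤)
  B2:   IN=(all ⊤)   OUT=(all ⊤)
  B3:   IN=(all ⊤)   OUT=(all ⊤)
  B4:   IN=(all ⊤)   OUT={d:0, f:+; rest ⊤}
  B5:   IN={d:0, f:+; rest ⊤}   OUT={b:-, c:+, d:0, f:+; rest ⊤}
  B6:   IN=(all ⊤)   OUT=(all ⊤)
  B7:   IN=(all ⊤)   OUT=(all ⊤)
  B8:   IN=(all ⊤)   OUT=(all ⊤)
  B9:   IN=(all ⊤)   OUT={d:+, e:+; rest ⊤}

Merge at B9: IN[B9] = OUT[B8] = {a: ⊤, b: ⊤, c: ⊤, d: ⊤, e: ⊤, f: ⊤}
Applying B9's transfer function to that IN value gives OUT[B9] (row B9 above).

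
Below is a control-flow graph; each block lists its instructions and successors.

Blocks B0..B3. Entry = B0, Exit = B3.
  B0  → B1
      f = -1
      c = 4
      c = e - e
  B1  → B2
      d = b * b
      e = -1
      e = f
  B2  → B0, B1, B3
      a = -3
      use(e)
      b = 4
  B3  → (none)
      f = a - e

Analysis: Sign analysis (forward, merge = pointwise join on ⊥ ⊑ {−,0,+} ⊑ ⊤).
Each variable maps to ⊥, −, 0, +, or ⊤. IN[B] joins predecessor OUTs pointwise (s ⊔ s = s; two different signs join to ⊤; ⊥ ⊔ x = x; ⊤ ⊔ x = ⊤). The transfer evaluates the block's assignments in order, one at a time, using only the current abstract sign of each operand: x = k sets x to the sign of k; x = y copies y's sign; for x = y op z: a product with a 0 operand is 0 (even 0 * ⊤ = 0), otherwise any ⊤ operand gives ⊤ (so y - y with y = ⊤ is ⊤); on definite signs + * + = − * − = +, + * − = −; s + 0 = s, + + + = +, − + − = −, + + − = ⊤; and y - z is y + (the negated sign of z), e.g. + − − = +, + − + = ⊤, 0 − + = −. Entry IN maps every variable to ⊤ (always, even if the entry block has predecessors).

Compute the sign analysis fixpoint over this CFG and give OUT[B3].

Answer: {a: -, b: +, c: ⊤, d: ⊤, e: -, f: ⊤}

Trace:
Fixpoint table:
  B0: | IN=(all ⊤) | OUT={f:-; rest ⊤}
  B1: | IN={f:-; rest ⊤} | OUT={e:-, f:-; rest ⊤}
  B2: | IN={e:-, f:-; rest ⊤} | OUT={a:-, b:+, e:-, f:-; rest ⊤}
  B3: | IN={a:-, b:+, e:-, f:-; rest ⊤} | OUT={a:-, b:+, e:-; rest ⊤}

Merge at B3: IN[B3] = OUT[B2] = {a: -, b: +, c: ⊤, d: ⊤, e: -, f: -}
Applying B3's transfer function to that IN value gives OUT[B3] (row B3 above).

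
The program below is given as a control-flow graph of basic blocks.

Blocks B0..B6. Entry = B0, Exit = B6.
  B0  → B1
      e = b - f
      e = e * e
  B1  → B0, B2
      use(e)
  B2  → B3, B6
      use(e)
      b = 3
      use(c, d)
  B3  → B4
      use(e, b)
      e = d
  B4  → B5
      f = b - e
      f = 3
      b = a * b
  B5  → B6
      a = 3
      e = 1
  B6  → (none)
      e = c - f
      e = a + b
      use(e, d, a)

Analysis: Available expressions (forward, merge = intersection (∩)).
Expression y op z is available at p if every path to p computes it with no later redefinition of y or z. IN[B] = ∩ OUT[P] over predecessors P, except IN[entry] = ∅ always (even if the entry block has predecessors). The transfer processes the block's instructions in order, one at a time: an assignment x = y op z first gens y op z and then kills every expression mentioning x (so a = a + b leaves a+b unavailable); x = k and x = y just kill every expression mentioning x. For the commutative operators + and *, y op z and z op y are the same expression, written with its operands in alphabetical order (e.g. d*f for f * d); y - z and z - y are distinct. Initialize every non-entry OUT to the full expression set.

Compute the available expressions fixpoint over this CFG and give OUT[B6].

Answer: {a+b, c-f}

Derivation:
Converged values:
  B0:   IN={}   OUT={b-f}
  B1:   IN={b-f}   OUT={b-f}
  B2:   IN={b-f}   OUT={}
  B3:   IN={}   OUT={}
  B4:   IN={}   OUT={}
  B5:   IN={}   OUT={}
  B6:   IN={}   OUT={a+b, c-f}

Merge at B6: IN[B6] = OUT[B2] ∩ OUT[B5] = {}
Applying B6's transfer function to that IN value gives OUT[B6] (row B6 above).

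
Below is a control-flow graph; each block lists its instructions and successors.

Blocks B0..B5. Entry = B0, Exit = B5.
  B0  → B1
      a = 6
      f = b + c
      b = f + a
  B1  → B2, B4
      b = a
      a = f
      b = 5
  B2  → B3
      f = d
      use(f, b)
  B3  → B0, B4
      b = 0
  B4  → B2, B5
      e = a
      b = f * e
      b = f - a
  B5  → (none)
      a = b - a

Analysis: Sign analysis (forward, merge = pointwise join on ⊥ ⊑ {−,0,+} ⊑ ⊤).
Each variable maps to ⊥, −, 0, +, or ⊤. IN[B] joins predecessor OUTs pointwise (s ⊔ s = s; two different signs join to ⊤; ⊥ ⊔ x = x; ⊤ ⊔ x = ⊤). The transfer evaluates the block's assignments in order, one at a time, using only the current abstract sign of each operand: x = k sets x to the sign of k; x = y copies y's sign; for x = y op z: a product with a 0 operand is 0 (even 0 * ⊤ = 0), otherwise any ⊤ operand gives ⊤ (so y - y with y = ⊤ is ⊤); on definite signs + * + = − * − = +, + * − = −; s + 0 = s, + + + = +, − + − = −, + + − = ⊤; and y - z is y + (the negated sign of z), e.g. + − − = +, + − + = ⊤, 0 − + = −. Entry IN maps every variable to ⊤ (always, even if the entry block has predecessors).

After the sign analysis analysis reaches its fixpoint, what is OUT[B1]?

Converged values:
  B0:  IN=(all ⊤)  OUT={a:+; rest ⊤}
  B1:  IN={a:+; rest ⊤}  OUT={b:+; rest ⊤}
  B2:  IN=(all ⊤)  OUT=(all ⊤)
  B3:  IN=(all ⊤)  OUT={b:0; rest ⊤}
  B4:  IN=(all ⊤)  OUT=(all ⊤)
  B5:  IN=(all ⊤)  OUT=(all ⊤)

Merge at B1: IN[B1] = OUT[B0] = {a: +, b: ⊤, c: ⊤, d: ⊤, e: ⊤, f: ⊤}
Applying B1's transfer function to that IN value gives OUT[B1] (row B1 above).

Answer: {a: ⊤, b: +, c: ⊤, d: ⊤, e: ⊤, f: ⊤}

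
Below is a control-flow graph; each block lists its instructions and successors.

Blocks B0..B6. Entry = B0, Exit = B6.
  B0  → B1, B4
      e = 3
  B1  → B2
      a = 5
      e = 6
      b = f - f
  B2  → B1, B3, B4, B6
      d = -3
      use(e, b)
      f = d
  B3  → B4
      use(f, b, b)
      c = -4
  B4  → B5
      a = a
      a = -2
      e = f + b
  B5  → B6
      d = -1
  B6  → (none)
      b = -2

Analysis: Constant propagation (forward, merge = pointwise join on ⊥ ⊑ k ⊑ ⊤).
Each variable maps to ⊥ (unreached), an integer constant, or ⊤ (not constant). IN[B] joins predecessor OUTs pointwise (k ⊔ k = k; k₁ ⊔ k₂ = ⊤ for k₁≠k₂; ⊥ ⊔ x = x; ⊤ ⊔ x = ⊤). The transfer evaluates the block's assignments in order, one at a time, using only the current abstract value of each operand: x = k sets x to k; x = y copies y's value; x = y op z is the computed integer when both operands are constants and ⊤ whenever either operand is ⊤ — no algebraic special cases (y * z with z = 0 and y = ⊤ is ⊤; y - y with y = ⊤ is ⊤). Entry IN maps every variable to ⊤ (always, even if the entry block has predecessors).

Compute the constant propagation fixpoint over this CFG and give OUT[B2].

Converged values:
  B0:   IN=(all ⊤)   OUT={e:3; rest ⊤}
  B1:   IN=(all ⊤)   OUT={a:5, e:6; rest ⊤}
  B2:   IN={a:5, e:6; rest ⊤}   OUT={a:5, d:-3, e:6, f:-3; rest ⊤}
  B3:   IN={a:5, d:-3, e:6, f:-3; rest ⊤}   OUT={a:5, c:-4, d:-3, e:6, f:-3; rest ⊤}
  B4:   IN=(all ⊤)   OUT={a:-2; rest ⊤}
  B5:   IN={a:-2; rest ⊤}   OUT={a:-2, d:-1; rest ⊤}
  B6:   IN=(all ⊤)   OUT={b:-2; rest ⊤}

Merge at B2: IN[B2] = OUT[B1] = {a: 5, b: ⊤, c: ⊤, d: ⊤, e: 6, f: ⊤}
Applying B2's transfer function to that IN value gives OUT[B2] (row B2 above).

Answer: {a: 5, b: ⊤, c: ⊤, d: -3, e: 6, f: -3}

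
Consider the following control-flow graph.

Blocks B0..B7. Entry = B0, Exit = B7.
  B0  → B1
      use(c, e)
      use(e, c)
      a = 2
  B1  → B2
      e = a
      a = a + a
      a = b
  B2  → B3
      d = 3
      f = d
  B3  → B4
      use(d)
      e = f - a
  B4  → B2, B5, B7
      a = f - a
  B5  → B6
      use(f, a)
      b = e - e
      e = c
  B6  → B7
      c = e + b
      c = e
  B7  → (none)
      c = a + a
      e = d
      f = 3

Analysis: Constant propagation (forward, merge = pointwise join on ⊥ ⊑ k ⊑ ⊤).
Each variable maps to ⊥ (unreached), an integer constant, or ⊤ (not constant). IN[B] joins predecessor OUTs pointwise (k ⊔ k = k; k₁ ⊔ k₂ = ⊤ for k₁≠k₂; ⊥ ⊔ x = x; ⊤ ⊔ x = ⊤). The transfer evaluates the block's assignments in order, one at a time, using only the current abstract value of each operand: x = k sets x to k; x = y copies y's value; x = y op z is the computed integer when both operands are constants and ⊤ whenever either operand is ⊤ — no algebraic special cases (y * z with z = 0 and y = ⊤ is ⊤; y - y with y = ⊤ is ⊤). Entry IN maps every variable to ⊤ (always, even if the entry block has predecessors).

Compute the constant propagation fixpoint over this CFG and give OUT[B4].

Per-block solution:
  B0:  IN=(all ⊤)  OUT={a:2; rest ⊤}
  B1:  IN={a:2; rest ⊤}  OUT={e:2; rest ⊤}
  B2:  IN=(all ⊤)  OUT={d:3, f:3; rest ⊤}
  B3:  IN={d:3, f:3; rest ⊤}  OUT={d:3, f:3; rest ⊤}
  B4:  IN={d:3, f:3; rest ⊤}  OUT={d:3, f:3; rest ⊤}
  B5:  IN={d:3, f:3; rest ⊤}  OUT={d:3, f:3; rest ⊤}
  B6:  IN={d:3, f:3; rest ⊤}  OUT={d:3, f:3; rest ⊤}
  B7:  IN={d:3, f:3; rest ⊤}  OUT={d:3, e:3, f:3; rest ⊤}

Merge at B4: IN[B4] = OUT[B3] = {a: ⊤, b: ⊤, c: ⊤, d: 3, e: ⊤, f: 3}
Applying B4's transfer function to that IN value gives OUT[B4] (row B4 above).

Answer: {a: ⊤, b: ⊤, c: ⊤, d: 3, e: ⊤, f: 3}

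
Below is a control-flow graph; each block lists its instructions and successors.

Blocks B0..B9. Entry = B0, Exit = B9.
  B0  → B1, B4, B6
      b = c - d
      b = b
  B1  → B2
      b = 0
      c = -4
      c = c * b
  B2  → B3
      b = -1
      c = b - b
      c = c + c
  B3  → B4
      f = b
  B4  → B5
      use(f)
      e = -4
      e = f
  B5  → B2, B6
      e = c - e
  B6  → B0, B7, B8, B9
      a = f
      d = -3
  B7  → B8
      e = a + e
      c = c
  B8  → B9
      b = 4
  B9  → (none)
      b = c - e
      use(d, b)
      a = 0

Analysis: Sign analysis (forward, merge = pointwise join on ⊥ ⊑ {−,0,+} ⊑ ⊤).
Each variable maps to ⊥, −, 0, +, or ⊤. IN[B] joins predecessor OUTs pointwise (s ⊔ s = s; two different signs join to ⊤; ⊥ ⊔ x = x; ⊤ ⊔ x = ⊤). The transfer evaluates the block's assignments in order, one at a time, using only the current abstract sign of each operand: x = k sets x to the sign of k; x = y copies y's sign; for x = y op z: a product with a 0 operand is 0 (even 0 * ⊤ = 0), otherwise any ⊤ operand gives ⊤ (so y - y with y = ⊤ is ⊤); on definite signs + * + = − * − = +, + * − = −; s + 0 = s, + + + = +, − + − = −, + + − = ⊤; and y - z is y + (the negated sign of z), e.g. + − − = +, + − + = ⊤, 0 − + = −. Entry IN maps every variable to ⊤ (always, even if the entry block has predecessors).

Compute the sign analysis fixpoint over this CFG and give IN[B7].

Per-block solution:
  B0: | IN=(all ⊤) | OUT=(all ⊤)
  B1: | IN=(all ⊤) | OUT={b:0, c:0; rest ⊤}
  B2: | IN=(all ⊤) | OUT={b:-; rest ⊤}
  B3: | IN={b:-; rest ⊤} | OUT={b:-, f:-; rest ⊤}
  B4: | IN=(all ⊤) | OUT=(all ⊤)
  B5: | IN=(all ⊤) | OUT=(all ⊤)
  B6: | IN=(all ⊤) | OUT={d:-; rest ⊤}
  B7: | IN={d:-; rest ⊤} | OUT={d:-; rest ⊤}
  B8: | IN={d:-; rest ⊤} | OUT={b:+, d:-; rest ⊤}
  B9: | IN={d:-; rest ⊤} | OUT={a:0, d:-; rest ⊤}

Merge at B7: IN[B7] = OUT[B6] = {a: ⊤, b: ⊤, c: ⊤, d: -, e: ⊤, f: ⊤}

Answer: {a: ⊤, b: ⊤, c: ⊤, d: -, e: ⊤, f: ⊤}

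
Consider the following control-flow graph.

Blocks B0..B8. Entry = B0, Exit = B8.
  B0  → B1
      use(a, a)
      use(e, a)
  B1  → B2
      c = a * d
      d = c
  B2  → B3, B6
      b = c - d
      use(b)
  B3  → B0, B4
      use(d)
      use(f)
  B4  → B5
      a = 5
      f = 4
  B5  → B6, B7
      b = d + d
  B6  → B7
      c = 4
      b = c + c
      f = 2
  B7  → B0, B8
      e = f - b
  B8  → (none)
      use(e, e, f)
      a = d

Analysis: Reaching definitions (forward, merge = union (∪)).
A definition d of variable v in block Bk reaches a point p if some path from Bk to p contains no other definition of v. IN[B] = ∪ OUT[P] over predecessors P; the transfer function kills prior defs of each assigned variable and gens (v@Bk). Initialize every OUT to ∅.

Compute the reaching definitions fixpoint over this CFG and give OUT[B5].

Converged values:
  B0:  IN={a@B4, b@B2, b@B5, b@B6, c@B1, c@B6, d@B1, e@B7, f@B4, f@B6}  OUT={a@B4, b@B2, b@B5, b@B6, c@B1, c@B6, d@B1, e@B7, f@B4, f@B6}
  B1:  IN={a@B4, b@B2, b@B5, b@B6, c@B1, c@B6, d@B1, e@B7, f@B4, f@B6}  OUT={a@B4, b@B2, b@B5, b@B6, c@B1, d@B1, e@B7, f@B4, f@B6}
  B2:  IN={a@B4, b@B2, b@B5, b@B6, c@B1, d@B1, e@B7, f@B4, f@B6}  OUT={a@B4, b@B2, c@B1, d@B1, e@B7, f@B4, f@B6}
  B3:  IN={a@B4, b@B2, c@B1, d@B1, e@B7, f@B4, f@B6}  OUT={a@B4, b@B2, c@B1, d@B1, e@B7, f@B4, f@B6}
  B4:  IN={a@B4, b@B2, c@B1, d@B1, e@B7, f@B4, f@B6}  OUT={a@B4, b@B2, c@B1, d@B1, e@B7, f@B4}
  B5:  IN={a@B4, b@B2, c@B1, d@B1, e@B7, f@B4}  OUT={a@B4, b@B5, c@B1, d@B1, e@B7, f@B4}
  B6:  IN={a@B4, b@B2, b@B5, c@B1, d@B1, e@B7, f@B4, f@B6}  OUT={a@B4, b@B6, c@B6, d@B1, e@B7, f@B6}
  B7:  IN={a@B4, b@B5, b@B6, c@B1, c@B6, d@B1, e@B7, f@B4, f@B6}  OUT={a@B4, b@B5, b@B6, c@B1, c@B6, d@B1, e@B7, f@B4, f@B6}
  B8:  IN={a@B4, b@B5, b@B6, c@B1, c@B6, d@B1, e@B7, f@B4, f@B6}  OUT={a@B8, b@B5, b@B6, c@B1, c@B6, d@B1, e@B7, f@B4, f@B6}

Merge at B5: IN[B5] = OUT[B4] = {a@B4, b@B2, c@B1, d@B1, e@B7, f@B4}
Applying B5's transfer function to that IN value gives OUT[B5] (row B5 above).

Answer: {a@B4, b@B5, c@B1, d@B1, e@B7, f@B4}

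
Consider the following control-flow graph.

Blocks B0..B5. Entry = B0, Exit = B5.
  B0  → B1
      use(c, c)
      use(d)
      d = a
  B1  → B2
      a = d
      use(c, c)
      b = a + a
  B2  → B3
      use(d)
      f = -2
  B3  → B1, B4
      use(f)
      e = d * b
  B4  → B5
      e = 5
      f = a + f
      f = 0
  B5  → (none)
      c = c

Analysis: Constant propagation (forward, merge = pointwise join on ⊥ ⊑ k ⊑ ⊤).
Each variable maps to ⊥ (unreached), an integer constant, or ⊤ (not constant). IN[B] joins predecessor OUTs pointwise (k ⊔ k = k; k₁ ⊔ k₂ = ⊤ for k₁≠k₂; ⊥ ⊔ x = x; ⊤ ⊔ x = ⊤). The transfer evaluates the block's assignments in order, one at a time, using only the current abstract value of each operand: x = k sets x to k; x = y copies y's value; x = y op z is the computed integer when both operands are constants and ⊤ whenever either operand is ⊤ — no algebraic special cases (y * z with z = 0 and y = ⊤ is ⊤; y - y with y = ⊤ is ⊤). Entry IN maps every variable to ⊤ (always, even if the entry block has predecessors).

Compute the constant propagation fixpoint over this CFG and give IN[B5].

Converged values:
  B0: | IN=(all ⊤) | OUT=(all ⊤)
  B1: | IN=(all ⊤) | OUT=(all ⊤)
  B2: | IN=(all ⊤) | OUT={f:-2; rest ⊤}
  B3: | IN={f:-2; rest ⊤} | OUT={f:-2; rest ⊤}
  B4: | IN={f:-2; rest ⊤} | OUT={e:5, f:0; rest ⊤}
  B5: | IN={e:5, f:0; rest ⊤} | OUT={e:5, f:0; rest ⊤}

Merge at B5: IN[B5] = OUT[B4] = {a: ⊤, b: ⊤, c: ⊤, d: ⊤, e: 5, f: 0}

Answer: {a: ⊤, b: ⊤, c: ⊤, d: ⊤, e: 5, f: 0}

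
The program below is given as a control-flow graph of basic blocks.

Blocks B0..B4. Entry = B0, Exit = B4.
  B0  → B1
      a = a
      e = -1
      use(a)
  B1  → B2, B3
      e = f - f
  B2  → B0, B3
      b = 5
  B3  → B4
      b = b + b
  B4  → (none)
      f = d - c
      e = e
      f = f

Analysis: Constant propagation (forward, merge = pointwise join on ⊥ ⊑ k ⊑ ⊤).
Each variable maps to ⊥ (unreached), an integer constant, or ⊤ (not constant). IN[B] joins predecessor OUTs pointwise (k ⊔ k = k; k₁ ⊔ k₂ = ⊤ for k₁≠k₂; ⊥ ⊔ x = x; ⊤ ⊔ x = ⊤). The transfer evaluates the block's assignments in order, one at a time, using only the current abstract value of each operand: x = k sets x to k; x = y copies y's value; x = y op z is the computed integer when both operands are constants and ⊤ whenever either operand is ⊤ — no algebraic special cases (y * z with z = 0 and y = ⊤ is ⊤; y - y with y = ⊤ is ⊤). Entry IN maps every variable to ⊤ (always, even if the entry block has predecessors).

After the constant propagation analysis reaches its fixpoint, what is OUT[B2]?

Answer: {a: ⊤, b: 5, c: ⊤, d: ⊤, e: ⊤, f: ⊤}

Trace:
Converged values:
  B0:  IN=(all ⊤)  OUT={e:-1; rest ⊤}
  B1:  IN={e:-1; rest ⊤}  OUT=(all ⊤)
  B2:  IN=(all ⊤)  OUT={b:5; rest ⊤}
  B3:  IN=(all ⊤)  OUT=(all ⊤)
  B4:  IN=(all ⊤)  OUT=(all ⊤)

Merge at B2: IN[B2] = OUT[B1] = {a: ⊤, b: ⊤, c: ⊤, d: ⊤, e: ⊤, f: ⊤}
Applying B2's transfer function to that IN value gives OUT[B2] (row B2 above).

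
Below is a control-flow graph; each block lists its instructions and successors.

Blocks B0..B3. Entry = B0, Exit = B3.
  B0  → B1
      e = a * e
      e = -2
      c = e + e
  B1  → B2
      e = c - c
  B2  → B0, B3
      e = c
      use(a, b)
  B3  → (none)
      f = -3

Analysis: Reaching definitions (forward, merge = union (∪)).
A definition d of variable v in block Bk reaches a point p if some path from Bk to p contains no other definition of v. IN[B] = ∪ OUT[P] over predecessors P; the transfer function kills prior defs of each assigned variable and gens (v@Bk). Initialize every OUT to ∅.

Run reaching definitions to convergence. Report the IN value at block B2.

Per-block solution:
  B0:   IN={c@B0, e@B2}   OUT={c@B0, e@B0}
  B1:   IN={c@B0, e@B0}   OUT={c@B0, e@B1}
  B2:   IN={c@B0, e@B1}   OUT={c@B0, e@B2}
  B3:   IN={c@B0, e@B2}   OUT={c@B0, e@B2, f@B3}

Merge at B2: IN[B2] = OUT[B1] = {c@B0, e@B1}

Answer: {c@B0, e@B1}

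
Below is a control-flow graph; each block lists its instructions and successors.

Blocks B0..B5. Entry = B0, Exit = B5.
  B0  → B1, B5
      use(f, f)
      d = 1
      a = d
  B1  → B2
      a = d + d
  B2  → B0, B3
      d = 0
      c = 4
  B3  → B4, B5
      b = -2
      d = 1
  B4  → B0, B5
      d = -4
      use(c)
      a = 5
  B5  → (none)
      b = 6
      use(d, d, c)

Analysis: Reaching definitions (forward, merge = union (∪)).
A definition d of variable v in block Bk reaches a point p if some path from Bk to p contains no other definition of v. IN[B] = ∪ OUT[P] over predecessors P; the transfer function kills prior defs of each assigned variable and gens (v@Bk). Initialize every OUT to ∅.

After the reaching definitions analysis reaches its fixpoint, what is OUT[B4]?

Answer: {a@B4, b@B3, c@B2, d@B4}

Working:
Per-block solution:
  B0:  IN={a@B1, a@B4, b@B3, c@B2, d@B2, d@B4}  OUT={a@B0, b@B3, c@B2, d@B0}
  B1:  IN={a@B0, b@B3, c@B2, d@B0}  OUT={a@B1, b@B3, c@B2, d@B0}
  B2:  IN={a@B1, b@B3, c@B2, d@B0}  OUT={a@B1, b@B3, c@B2, d@B2}
  B3:  IN={a@B1, b@B3, c@B2, d@B2}  OUT={a@B1, b@B3, c@B2, d@B3}
  B4:  IN={a@B1, b@B3, c@B2, d@B3}  OUT={a@B4, b@B3, c@B2, d@B4}
  B5:  IN={a@B0, a@B1, a@B4, b@B3, c@B2, d@B0, d@B3, d@B4}  OUT={a@B0, a@B1, a@B4, b@B5, c@B2, d@B0, d@B3, d@B4}

Merge at B4: IN[B4] = OUT[B3] = {a@B1, b@B3, c@B2, d@B3}
Applying B4's transfer function to that IN value gives OUT[B4] (row B4 above).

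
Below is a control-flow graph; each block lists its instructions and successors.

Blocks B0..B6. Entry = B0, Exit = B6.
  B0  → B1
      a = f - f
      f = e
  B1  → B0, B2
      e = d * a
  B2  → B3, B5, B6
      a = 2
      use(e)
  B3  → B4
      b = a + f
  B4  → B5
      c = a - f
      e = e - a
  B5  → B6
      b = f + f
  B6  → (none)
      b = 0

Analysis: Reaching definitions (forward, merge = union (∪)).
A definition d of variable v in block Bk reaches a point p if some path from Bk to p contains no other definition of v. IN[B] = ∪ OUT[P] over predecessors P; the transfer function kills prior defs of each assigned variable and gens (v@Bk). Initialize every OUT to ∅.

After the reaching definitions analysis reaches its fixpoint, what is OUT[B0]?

Answer: {a@B0, e@B1, f@B0}

Derivation:
Per-block solution:
  B0: | IN={a@B0, e@B1, f@B0} | OUT={a@B0, e@B1, f@B0}
  B1: | IN={a@B0, e@B1, f@B0} | OUT={a@B0, e@B1, f@B0}
  B2: | IN={a@B0, e@B1, f@B0} | OUT={a@B2, e@B1, f@B0}
  B3: | IN={a@B2, e@B1, f@B0} | OUT={a@B2, b@B3, e@B1, f@B0}
  B4: | IN={a@B2, b@B3, e@B1, f@B0} | OUT={a@B2, b@B3, c@B4, e@B4, f@B0}
  B5: | IN={a@B2, b@B3, c@B4, e@B1, e@B4, f@B0} | OUT={a@B2, b@B5, c@B4, e@B1, e@B4, f@B0}
  B6: | IN={a@B2, b@B5, c@B4, e@B1, e@B4, f@B0} | OUT={a@B2, b@B6, c@B4, e@B1, e@B4, f@B0}

Merge at B0 (entry node, so the boundary value {} is joined with the incoming edge(s)): IN[B0] = {} ⊔ OUT[B1] = {a@B0, e@B1, f@B0}
Applying B0's transfer function to that IN value gives OUT[B0] (row B0 above).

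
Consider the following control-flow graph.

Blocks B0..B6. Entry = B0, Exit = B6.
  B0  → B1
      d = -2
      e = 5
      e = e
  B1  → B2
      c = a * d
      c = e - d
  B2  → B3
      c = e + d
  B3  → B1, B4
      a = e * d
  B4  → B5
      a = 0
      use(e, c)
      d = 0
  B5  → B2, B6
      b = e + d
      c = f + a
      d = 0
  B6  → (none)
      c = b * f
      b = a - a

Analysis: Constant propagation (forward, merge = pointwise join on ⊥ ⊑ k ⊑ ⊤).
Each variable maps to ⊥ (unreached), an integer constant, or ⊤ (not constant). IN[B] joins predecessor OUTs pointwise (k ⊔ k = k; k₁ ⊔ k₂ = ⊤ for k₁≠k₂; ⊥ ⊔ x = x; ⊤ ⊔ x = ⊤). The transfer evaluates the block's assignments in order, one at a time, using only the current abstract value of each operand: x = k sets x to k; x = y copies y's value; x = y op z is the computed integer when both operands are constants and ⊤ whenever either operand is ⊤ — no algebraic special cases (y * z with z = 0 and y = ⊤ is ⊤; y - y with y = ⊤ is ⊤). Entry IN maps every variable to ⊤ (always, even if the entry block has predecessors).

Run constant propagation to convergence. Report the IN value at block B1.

Fixpoint table:
  B0:  IN=(all ⊤)  OUT={d:-2, e:5; rest ⊤}
  B1:  IN={e:5; rest ⊤}  OUT={e:5; rest ⊤}
  B2:  IN={e:5; rest ⊤}  OUT={e:5; rest ⊤}
  B3:  IN={e:5; rest ⊤}  OUT={e:5; rest ⊤}
  B4:  IN={e:5; rest ⊤}  OUT={a:0, d:0, e:5; rest ⊤}
  B5:  IN={a:0, d:0, e:5; rest ⊤}  OUT={a:0, b:5, d:0, e:5; rest ⊤}
  B6:  IN={a:0, b:5, d:0, e:5; rest ⊤}  OUT={a:0, b:0, d:0, e:5; rest ⊤}

Merge at B1: IN[B1] = OUT[B0] ⊔ OUT[B3] = {a: ⊤, b: ⊤, c: ⊤, d: ⊤, e: 5, f: ⊤}

Answer: {a: ⊤, b: ⊤, c: ⊤, d: ⊤, e: 5, f: ⊤}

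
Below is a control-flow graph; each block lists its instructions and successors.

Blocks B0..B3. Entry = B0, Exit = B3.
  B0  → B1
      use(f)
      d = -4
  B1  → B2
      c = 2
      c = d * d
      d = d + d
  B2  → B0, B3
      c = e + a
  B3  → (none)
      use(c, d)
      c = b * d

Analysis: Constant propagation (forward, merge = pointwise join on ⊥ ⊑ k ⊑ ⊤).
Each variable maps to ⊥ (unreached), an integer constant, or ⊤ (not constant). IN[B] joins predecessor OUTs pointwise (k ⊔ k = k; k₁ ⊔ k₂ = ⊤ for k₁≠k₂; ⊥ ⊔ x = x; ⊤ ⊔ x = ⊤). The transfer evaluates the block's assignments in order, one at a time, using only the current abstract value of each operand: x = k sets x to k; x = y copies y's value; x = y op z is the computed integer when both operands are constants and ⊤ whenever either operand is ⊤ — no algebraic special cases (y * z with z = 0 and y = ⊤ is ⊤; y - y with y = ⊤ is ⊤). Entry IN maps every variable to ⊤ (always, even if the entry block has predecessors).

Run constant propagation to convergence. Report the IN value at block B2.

Answer: {a: ⊤, b: ⊤, c: 16, d: -8, e: ⊤, f: ⊤}

Working:
Converged values:
  B0:   IN=(all ⊤)   OUT={d:-4; rest ⊤}
  B1:   IN={d:-4; rest ⊤}   OUT={c:16, d:-8; rest ⊤}
  B2:   IN={c:16, d:-8; rest ⊤}   OUT={d:-8; rest ⊤}
  B3:   IN={d:-8; rest ⊤}   OUT={d:-8; rest ⊤}

Merge at B2: IN[B2] = OUT[B1] = {a: ⊤, b: ⊤, c: 16, d: -8, e: ⊤, f: ⊤}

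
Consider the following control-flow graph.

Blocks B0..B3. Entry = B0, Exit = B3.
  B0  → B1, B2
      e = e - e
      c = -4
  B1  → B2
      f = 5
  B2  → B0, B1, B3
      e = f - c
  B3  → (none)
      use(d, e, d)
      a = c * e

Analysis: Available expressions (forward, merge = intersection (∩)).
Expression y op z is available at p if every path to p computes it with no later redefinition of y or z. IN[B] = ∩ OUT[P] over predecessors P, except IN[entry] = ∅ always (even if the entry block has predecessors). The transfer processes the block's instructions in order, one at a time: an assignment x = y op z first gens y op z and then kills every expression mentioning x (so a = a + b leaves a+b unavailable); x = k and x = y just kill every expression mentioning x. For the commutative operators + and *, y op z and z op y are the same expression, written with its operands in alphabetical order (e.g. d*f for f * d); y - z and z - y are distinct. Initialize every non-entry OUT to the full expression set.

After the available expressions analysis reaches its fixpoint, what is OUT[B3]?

Per-block solution:
  B0:  IN={}  OUT={}
  B1:  IN={}  OUT={}
  B2:  IN={}  OUT={f-c}
  B3:  IN={f-c}  OUT={c*e, f-c}

Merge at B3: IN[B3] = OUT[B2] = {f-c}
Applying B3's transfer function to that IN value gives OUT[B3] (row B3 above).

Answer: {c*e, f-c}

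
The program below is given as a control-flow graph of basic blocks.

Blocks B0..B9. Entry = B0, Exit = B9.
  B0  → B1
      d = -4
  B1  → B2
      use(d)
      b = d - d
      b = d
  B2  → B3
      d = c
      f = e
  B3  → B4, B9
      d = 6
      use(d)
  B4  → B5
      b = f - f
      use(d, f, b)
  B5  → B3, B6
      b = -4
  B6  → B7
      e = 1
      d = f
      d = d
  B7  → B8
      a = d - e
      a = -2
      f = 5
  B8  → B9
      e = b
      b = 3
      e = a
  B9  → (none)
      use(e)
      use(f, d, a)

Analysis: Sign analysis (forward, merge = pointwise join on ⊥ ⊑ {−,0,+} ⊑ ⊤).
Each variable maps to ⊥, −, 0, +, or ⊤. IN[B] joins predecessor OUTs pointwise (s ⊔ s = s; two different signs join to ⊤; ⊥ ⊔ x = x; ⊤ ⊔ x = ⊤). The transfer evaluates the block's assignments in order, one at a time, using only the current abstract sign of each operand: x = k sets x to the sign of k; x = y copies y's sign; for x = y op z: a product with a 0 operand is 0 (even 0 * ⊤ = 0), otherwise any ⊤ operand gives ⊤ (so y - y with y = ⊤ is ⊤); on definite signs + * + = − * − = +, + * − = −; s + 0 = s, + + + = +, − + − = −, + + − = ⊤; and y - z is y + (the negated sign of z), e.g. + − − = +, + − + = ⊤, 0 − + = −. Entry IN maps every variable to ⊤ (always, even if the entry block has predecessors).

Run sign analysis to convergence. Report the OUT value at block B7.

Answer: {a: -, b: -, c: ⊤, d: ⊤, e: +, f: +}

Derivation:
Per-block solution:
  B0:   IN=(all ⊤)   OUT={d:-; rest ⊤}
  B1:   IN={d:-; rest ⊤}   OUT={b:-, d:-; rest ⊤}
  B2:   IN={b:-, d:-; rest ⊤}   OUT={b:-; rest ⊤}
  B3:   IN={b:-; rest ⊤}   OUT={b:-, d:+; rest ⊤}
  B4:   IN={b:-, d:+; rest ⊤}   OUT={d:+; rest ⊤}
  B5:   IN={d:+; rest ⊤}   OUT={b:-, d:+; rest ⊤}
  B6:   IN={b:-, d:+; rest ⊤}   OUT={b:-, e:+; rest ⊤}
  B7:   IN={b:-, e:+; rest ⊤}   OUT={a:-, b:-, e:+, f:+; rest ⊤}
  B8:   IN={a:-, b:-, e:+, f:+; rest ⊤}   OUT={a:-, b:+, e:-, f:+; rest ⊤}
  B9:   IN=(all ⊤)   OUT=(all ⊤)

Merge at B7: IN[B7] = OUT[B6] = {a: ⊤, b: -, c: ⊤, d: ⊤, e: +, f: ⊤}
Applying B7's transfer function to that IN value gives OUT[B7] (row B7 above).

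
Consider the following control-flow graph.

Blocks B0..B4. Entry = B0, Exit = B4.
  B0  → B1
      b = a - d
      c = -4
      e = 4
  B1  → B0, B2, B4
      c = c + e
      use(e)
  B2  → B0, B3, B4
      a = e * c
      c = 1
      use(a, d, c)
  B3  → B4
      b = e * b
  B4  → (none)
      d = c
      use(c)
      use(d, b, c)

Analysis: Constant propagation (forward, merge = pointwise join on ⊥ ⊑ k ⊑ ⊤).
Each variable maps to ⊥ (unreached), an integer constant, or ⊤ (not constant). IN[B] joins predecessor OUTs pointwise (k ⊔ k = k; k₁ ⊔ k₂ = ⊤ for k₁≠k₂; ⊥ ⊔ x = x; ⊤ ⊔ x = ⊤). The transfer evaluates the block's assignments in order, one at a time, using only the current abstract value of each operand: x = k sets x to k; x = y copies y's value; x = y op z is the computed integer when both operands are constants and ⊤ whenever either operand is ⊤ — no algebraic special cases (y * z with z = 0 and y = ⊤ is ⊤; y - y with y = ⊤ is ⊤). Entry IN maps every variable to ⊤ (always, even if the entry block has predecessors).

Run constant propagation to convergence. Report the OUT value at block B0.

Per-block solution:
  B0:   IN=(all ⊤)   OUT={c:-4, e:4; rest ⊤}
  B1:   IN={c:-4, e:4; rest ⊤}   OUT={c:0, e:4; rest ⊤}
  B2:   IN={c:0, e:4; rest ⊤}   OUT={a:0, c:1, e:4; rest ⊤}
  B3:   IN={a:0, c:1, e:4; rest ⊤}   OUT={a:0, c:1, e:4; rest ⊤}
  B4:   IN={e:4; rest ⊤}   OUT={e:4; rest ⊤}

Merge at B0 (entry node, so the boundary value (all ⊤) is joined with the incoming edge(s)): IN[B0] = (all ⊤) ⊔ OUT[B1] ⊔ OUT[B2] = {a: ⊤, b: ⊤, c: ⊤, d: ⊤, e: ⊤, f: ⊤}
Applying B0's transfer function to that IN value gives OUT[B0] (row B0 above).

Answer: {a: ⊤, b: ⊤, c: -4, d: ⊤, e: 4, f: ⊤}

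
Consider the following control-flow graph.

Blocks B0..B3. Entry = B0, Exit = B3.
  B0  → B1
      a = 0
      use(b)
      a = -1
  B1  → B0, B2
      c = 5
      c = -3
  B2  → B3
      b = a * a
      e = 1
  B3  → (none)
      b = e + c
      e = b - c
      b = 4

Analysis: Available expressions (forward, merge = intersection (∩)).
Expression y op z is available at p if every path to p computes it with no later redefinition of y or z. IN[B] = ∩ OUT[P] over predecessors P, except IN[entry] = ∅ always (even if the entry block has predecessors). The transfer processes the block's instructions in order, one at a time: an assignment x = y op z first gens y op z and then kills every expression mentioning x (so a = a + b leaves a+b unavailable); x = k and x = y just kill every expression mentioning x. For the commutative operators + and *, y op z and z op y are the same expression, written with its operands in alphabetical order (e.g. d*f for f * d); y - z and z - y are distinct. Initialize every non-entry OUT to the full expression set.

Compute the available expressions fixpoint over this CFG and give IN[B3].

Fixpoint table:
  B0: | IN={} | OUT={}
  B1: | IN={} | OUT={}
  B2: | IN={} | OUT={a*a}
  B3: | IN={a*a} | OUT={a*a}

Merge at B3: IN[B3] = OUT[B2] = {a*a}

Answer: {a*a}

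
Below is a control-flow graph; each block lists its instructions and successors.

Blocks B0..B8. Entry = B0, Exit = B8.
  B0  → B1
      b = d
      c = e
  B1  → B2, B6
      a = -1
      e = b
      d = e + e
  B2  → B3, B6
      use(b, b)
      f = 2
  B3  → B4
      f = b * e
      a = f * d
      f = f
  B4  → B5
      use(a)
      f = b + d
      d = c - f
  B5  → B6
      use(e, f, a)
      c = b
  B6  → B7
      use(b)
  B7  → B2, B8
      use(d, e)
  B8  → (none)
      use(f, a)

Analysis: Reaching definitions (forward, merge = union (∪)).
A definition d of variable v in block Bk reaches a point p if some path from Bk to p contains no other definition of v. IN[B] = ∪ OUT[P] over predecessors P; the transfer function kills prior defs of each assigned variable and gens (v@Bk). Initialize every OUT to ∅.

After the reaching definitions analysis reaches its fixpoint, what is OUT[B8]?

Answer: {a@B1, a@B3, b@B0, c@B0, c@B5, d@B1, d@B4, e@B1, f@B2, f@B4}

Working:
Fixpoint table:
  B0: | IN={} | OUT={b@B0, c@B0}
  B1: | IN={b@B0, c@B0} | OUT={a@B1, b@B0, c@B0, d@B1, e@B1}
  B2: | IN={a@B1, a@B3, b@B0, c@B0, c@B5, d@B1, d@B4, e@B1, f@B2, f@B4} | OUT={a@B1, a@B3, b@B0, c@B0, c@B5, d@B1, d@B4, e@B1, f@B2}
  B3: | IN={a@B1, a@B3, b@B0, c@B0, c@B5, d@B1, d@B4, e@B1, f@B2} | OUT={a@B3, b@B0, c@B0, c@B5, d@B1, d@B4, e@B1, f@B3}
  B4: | IN={a@B3, b@B0, c@B0, c@B5, d@B1, d@B4, e@B1, f@B3} | OUT={a@B3, b@B0, c@B0, c@B5, d@B4, e@B1, f@B4}
  B5: | IN={a@B3, b@B0, c@B0, c@B5, d@B4, e@B1, f@B4} | OUT={a@B3, b@B0, c@B5, d@B4, e@B1, f@B4}
  B6: | IN={a@B1, a@B3, b@B0, c@B0, c@B5, d@B1, d@B4, e@B1, f@B2, f@B4} | OUT={a@B1, a@B3, b@B0, c@B0, c@B5, d@B1, d@B4, e@B1, f@B2, f@B4}
  B7: | IN={a@B1, a@B3, b@B0, c@B0, c@B5, d@B1, d@B4, e@B1, f@B2, f@B4} | OUT={a@B1, a@B3, b@B0, c@B0, c@B5, d@B1, d@B4, e@B1, f@B2, f@B4}
  B8: | IN={a@B1, a@B3, b@B0, c@B0, c@B5, d@B1, d@B4, e@B1, f@B2, f@B4} | OUT={a@B1, a@B3, b@B0, c@B0, c@B5, d@B1, d@B4, e@B1, f@B2, f@B4}

Merge at B8: IN[B8] = OUT[B7] = {a@B1, a@B3, b@B0, c@B0, c@B5, d@B1, d@B4, e@B1, f@B2, f@B4}
Applying B8's transfer function to that IN value gives OUT[B8] (row B8 above).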